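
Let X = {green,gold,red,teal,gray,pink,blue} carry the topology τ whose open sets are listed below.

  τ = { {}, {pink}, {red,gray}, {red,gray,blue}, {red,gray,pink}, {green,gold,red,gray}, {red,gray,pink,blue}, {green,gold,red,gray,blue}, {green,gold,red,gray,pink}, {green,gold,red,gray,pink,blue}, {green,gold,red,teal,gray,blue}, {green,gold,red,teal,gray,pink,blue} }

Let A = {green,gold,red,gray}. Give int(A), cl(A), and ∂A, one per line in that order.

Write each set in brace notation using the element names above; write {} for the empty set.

int(A) = {green,gold,red,gray}
cl(A)  = {green,gold,red,teal,gray,blue}
∂A     = {teal,blue}

interior: largest open inside A is {green,gold,red,gray} (from {}, {red,gray}, {green,gold,red,gray})
cl via duality: int({teal,pink,blue}) = {pink}, so X∖{pink} = {green,gold,red,teal,gray,blue}
cl∖int = {teal,blue}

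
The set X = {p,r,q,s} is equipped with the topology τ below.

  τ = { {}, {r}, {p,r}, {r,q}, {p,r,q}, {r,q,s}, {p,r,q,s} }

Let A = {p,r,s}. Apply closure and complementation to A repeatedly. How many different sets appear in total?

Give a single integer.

complement {q}; its interior {}; cl(A) = X∖{} = {p,r,q,s}
With k = closure, c = complement:
  1. A     = {p,r,s}
  2. kA    = {p,r,q,s}
  3. cA    = {q}
  4. ckA   = {}
  5. kcA   = {q,s}
  6. ckcA  = {p,r}
k, c of each give nothing new

6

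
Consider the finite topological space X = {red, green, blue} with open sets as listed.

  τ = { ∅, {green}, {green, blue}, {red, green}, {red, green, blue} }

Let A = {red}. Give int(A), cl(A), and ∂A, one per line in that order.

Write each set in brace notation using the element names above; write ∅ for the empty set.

U open, U⊆A: ∅. int(A) = ⋃ = ∅
X∖A={green, blue}, int(X∖A)={green, blue}, hence cl(A)={red}
∂A: remove int from cl → {red}

int(A) = ∅
cl(A)  = {red}
∂A     = {red}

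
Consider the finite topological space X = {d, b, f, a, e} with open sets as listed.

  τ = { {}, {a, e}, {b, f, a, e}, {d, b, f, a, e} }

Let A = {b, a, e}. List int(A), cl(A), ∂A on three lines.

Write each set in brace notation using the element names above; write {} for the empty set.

int(A) = {a, e}
cl(A)  = {d, b, f, a, e}
∂A     = {d, b, f}

opens ⊆ A: {}, {a, e}; union → int = {a, e}
complement {d, f}; its interior {}; cl(A) = X∖{} = {d, b, f, a, e}
boundary = {d, b, f, a, e} ∖ {a, e} = {d, b, f}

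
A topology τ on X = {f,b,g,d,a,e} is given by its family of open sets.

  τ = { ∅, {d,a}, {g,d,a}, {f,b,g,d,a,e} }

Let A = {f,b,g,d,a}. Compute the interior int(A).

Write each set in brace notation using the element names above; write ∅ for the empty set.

U open, U⊆A: ∅, {d,a}, {g,d,a}. int(A) = ⋃ = {g,d,a}

{g,d,a}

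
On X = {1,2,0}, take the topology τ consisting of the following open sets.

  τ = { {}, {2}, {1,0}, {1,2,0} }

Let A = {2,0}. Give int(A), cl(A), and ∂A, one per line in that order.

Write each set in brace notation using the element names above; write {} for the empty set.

int(A) = {2}
cl(A)  = {1,2,0}
∂A     = {1,0}

U open, U⊆A: {}, {2}. int(A) = ⋃ = {2}
X∖A={1}, int(X∖A)={}, hence cl(A)={1,2,0}
∂A: remove int from cl → {1,0}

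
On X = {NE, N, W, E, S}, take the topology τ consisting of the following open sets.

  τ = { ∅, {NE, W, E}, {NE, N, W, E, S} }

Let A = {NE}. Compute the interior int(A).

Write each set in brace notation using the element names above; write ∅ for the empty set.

open subsets of A: ∅; so int(A) = ∅

∅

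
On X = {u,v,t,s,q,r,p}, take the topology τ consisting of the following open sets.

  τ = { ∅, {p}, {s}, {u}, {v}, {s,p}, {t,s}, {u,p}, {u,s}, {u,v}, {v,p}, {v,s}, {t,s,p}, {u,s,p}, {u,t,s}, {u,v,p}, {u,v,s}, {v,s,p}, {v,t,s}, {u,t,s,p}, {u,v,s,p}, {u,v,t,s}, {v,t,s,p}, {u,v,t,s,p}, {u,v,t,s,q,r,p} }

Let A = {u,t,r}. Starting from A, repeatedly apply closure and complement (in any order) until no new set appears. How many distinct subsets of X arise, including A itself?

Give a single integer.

8

X∖A={v,s,q,p}, int(X∖A)={v,s,p}, hence cl(A)={u,t,q,r}
Orbit (k=closure, c=complement):
  1. A     = {u,t,r}
  2. kA    = {u,t,q,r}
  3. cA    = {v,s,q,p}
  4. ckA   = {v,s,p}
  5. kcA   = {v,t,s,q,r,p}
  6. ckcA  = {u}
  7. kckcA = {u,q,r}
  8. ckckcA = {v,t,s,p}
(closed under both — stop)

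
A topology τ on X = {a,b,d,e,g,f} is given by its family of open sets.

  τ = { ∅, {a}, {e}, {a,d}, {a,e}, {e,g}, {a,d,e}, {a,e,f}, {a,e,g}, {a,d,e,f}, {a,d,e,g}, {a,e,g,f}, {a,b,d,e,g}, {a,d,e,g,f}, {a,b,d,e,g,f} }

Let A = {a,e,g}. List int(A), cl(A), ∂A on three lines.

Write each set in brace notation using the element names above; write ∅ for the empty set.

int(A) = {a,e,g}
cl(A)  = {a,b,d,e,g,f}
∂A     = {b,d,f}

U open, U⊆A: ∅, {e}, {a}, {a,e}, {e,g}, {a,e,g}. int(A) = ⋃ = {a,e,g}
X∖A={b,d,f}, int(X∖A)=∅, hence cl(A)={a,b,d,e,g,f}
∂A: remove int from cl → {b,d,f}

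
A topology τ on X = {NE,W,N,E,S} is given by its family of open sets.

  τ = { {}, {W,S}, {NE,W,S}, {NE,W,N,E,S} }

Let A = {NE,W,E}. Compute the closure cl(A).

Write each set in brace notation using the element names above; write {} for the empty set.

complement {N,S}; its interior {}; cl(A) = X∖{} = {NE,W,N,E,S}

{NE,W,N,E,S}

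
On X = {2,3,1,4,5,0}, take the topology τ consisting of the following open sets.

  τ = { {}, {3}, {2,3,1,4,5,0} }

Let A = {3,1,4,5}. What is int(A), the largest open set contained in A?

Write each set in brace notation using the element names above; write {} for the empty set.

U open, U⊆A: {}, {3}. int(A) = ⋃ = {3}

{3}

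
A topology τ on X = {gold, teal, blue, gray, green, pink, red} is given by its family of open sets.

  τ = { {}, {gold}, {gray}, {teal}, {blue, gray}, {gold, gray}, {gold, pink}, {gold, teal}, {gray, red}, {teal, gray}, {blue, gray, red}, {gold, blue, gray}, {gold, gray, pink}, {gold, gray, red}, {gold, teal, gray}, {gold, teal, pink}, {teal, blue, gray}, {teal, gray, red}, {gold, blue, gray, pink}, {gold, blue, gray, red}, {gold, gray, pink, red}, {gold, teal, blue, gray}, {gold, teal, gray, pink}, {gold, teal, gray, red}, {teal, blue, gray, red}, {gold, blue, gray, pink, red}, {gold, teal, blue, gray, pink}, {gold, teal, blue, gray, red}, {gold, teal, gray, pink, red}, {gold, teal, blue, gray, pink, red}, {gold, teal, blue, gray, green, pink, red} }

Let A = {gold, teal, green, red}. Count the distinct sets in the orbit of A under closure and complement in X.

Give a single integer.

10

closure: X∖int(X∖A) = X∖{blue, gray} = {gold, teal, green, pink, red}
Let k=closure and c=complement:
  1. A     = {gold, teal, green, red}
  2. kA    = {gold, teal, green, pink, red}
  3. cA    = {blue, gray, pink}
  4. ckA   = {blue, gray}
  5. kcA   = {blue, gray, green, pink, red}
  6. kckA  = {blue, gray, green, red}
  7. ckcA  = {gold, teal}
  8. ckckA = {gold, teal, pink}
  9. kckcA = {gold, teal, green, pink}
  10. ckckcA = {blue, gray, red}
— saturated at 10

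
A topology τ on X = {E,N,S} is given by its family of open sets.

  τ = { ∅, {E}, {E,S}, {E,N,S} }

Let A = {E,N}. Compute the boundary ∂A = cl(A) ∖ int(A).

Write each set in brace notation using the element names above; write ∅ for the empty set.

{N,S}

U open, U⊆A: ∅, {E}. int(A) = ⋃ = {E}
X∖A={S}, int(X∖A)=∅, hence cl(A)={E,N,S}
∂A: remove int from cl → {N,S}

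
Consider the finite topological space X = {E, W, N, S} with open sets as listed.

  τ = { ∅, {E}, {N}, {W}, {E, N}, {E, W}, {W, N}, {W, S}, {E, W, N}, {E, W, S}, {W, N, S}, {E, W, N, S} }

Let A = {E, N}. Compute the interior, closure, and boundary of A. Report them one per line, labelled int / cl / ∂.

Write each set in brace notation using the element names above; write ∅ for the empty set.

int(A) = {E, N}
cl(A)  = {E, N}
∂A     = ∅

open subsets of A: ∅, {N}, {E}, {E, N}; so int(A) = {E, N}
closure: X∖int(X∖A) = X∖{W, S} = {E, N}
∂A = {E, N} minus {E, N} = ∅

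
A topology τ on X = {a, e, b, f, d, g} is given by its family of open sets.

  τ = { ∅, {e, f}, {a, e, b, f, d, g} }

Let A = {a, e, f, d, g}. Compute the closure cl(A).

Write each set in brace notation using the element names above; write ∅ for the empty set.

{a, e, b, f, d, g}

X∖A={b}, int(X∖A)=∅, hence cl(A)={a, e, b, f, d, g}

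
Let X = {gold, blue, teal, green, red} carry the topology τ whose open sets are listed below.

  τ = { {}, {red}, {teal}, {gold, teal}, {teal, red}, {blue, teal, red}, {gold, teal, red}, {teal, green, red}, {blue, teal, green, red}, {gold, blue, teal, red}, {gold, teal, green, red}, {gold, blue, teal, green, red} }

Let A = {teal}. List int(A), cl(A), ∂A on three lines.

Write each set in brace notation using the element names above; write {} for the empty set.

opens ⊆ A: {}, {teal}; union → int = {teal}
complement {gold, blue, green, red}; its interior {red}; cl(A) = X∖{red} = {gold, blue, teal, green}
boundary = {gold, blue, teal, green} ∖ {teal} = {gold, blue, green}

int(A) = {teal}
cl(A)  = {gold, blue, teal, green}
∂A     = {gold, blue, green}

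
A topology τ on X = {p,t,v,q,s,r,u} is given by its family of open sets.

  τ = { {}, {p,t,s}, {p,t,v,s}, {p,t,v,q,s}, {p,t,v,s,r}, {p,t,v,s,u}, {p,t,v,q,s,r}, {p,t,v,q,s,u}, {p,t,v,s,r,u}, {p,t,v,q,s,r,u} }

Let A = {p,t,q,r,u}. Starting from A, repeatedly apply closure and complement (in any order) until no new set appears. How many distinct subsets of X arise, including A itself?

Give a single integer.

complement {v,s}; its interior {}; cl(A) = X∖{} = {p,t,v,q,s,r,u}
With k = closure, c = complement:
  1. A     = {p,t,q,r,u}
  2. kA    = {p,t,v,q,s,r,u}
  3. cA    = {v,s}
  4. ckA   = {}
k, c of each give nothing new

4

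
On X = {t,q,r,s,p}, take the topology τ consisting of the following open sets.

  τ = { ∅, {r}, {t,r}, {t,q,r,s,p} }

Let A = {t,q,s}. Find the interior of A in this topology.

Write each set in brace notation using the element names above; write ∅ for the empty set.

opens ⊆ A: ∅; union → int = ∅

∅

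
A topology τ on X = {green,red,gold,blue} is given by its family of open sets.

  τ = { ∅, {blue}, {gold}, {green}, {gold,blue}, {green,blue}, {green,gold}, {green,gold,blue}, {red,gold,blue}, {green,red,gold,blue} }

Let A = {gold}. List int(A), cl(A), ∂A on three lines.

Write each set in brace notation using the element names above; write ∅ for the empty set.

int(A) = {gold}
cl(A)  = {red,gold}
∂A     = {red}

open subsets of A: ∅, {gold}; so int(A) = {gold}
closure: X∖int(X∖A) = X∖{green,blue} = {red,gold}
∂A = {red,gold} minus {gold} = {red}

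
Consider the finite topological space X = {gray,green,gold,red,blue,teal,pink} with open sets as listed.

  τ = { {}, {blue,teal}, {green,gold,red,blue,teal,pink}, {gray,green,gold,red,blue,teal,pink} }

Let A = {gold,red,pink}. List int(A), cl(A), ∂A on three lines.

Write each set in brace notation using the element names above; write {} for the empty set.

int(A) = {}
cl(A)  = {gray,green,gold,red,pink}
∂A     = {gray,green,gold,red,pink}

interior: largest open inside A is {} (from {})
cl via duality: int({gray,green,blue,teal}) = {blue,teal}, so X∖{blue,teal} = {gray,green,gold,red,pink}
cl∖int = {gray,green,gold,red,pink}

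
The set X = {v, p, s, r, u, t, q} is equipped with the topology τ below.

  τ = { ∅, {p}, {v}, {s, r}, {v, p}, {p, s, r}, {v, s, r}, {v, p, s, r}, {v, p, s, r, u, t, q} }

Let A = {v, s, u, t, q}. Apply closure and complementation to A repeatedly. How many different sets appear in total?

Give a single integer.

10

complement {p, r}; its interior {p}; cl(A) = X∖{p} = {v, s, r, u, t, q}
With k = closure, c = complement:
  1. A     = {v, s, u, t, q}
  2. kA    = {v, s, r, u, t, q}
  3. cA    = {p, r}
  4. ckA   = {p}
  5. kcA   = {p, s, r, u, t, q}
  6. kckA  = {p, u, t, q}
  7. ckcA  = {v}
  8. ckckA = {v, s, r}
  9. kckcA = {v, u, t, q}
  10. ckckcA = {p, s, r}
k, c of each give nothing new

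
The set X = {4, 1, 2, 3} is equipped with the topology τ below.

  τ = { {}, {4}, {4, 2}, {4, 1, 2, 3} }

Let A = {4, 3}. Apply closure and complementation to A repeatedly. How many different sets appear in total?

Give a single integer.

6

closure: X∖int(X∖A) = X∖{} = {4, 1, 2, 3}
Let k=closure and c=complement:
  1. A     = {4, 3}
  2. kA    = {4, 1, 2, 3}
  3. cA    = {1, 2}
  4. ckA   = {}
  5. kcA   = {1, 2, 3}
  6. ckcA  = {4}
— saturated at 6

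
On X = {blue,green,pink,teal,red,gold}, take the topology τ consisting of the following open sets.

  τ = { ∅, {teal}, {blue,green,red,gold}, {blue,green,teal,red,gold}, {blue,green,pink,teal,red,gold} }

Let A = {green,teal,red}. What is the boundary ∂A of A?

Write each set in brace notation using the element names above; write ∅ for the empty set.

{blue,green,pink,red,gold}

opens ⊆ A: ∅, {teal}; union → int = {teal}
complement {blue,pink,gold}; its interior ∅; cl(A) = X∖∅ = {blue,green,pink,teal,red,gold}
boundary = {blue,green,pink,teal,red,gold} ∖ {teal} = {blue,green,pink,red,gold}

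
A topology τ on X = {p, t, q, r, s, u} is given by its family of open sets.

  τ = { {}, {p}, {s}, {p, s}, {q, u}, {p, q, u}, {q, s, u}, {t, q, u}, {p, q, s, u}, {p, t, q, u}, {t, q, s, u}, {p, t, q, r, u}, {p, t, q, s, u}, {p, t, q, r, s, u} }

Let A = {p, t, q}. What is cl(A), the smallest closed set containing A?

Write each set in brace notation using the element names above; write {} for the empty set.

complement {r, s, u}; its interior {s}; cl(A) = X∖{s} = {p, t, q, r, u}

{p, t, q, r, u}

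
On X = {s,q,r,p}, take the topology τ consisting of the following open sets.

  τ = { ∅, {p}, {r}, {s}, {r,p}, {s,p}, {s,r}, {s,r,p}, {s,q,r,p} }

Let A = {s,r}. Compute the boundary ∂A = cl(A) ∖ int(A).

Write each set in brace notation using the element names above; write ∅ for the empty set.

U open, U⊆A: ∅, {r}, {s}, {s,r}. int(A) = ⋃ = {s,r}
X∖A={q,p}, int(X∖A)={p}, hence cl(A)={s,q,r}
∂A: remove int from cl → {q}

{q}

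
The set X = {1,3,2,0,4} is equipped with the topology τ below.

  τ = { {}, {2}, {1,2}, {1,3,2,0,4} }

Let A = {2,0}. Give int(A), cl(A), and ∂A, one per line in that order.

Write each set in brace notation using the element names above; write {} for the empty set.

open subsets of A: {}, {2}; so int(A) = {2}
closure: X∖int(X∖A) = X∖{} = {1,3,2,0,4}
∂A = {1,3,2,0,4} minus {2} = {1,3,0,4}

int(A) = {2}
cl(A)  = {1,3,2,0,4}
∂A     = {1,3,0,4}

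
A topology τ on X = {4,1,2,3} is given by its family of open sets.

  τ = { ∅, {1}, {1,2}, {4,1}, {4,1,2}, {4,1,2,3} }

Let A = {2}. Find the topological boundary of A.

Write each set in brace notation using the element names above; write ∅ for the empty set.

{2,3}

U open, U⊆A: ∅. int(A) = ⋃ = ∅
X∖A={4,1,3}, int(X∖A)={4,1}, hence cl(A)={2,3}
∂A: remove int from cl → {2,3}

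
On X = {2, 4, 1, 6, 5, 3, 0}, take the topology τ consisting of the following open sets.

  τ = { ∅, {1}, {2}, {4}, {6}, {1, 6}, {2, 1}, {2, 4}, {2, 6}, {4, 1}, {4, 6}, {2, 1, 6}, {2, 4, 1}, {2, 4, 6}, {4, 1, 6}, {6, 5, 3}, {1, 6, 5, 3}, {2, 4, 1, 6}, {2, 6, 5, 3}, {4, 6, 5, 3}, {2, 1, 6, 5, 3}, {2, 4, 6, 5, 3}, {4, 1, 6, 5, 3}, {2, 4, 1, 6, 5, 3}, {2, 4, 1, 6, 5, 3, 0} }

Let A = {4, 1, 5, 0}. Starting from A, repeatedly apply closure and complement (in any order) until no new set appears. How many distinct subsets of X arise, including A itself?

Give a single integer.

closure: X∖int(X∖A) = X∖{2, 6} = {4, 1, 5, 3, 0}
Let k=closure and c=complement:
  1. A     = {4, 1, 5, 0}
  2. kA    = {4, 1, 5, 3, 0}
  3. cA    = {2, 6, 3}
  4. ckA   = {2, 6}
  5. kcA   = {2, 6, 5, 3, 0}
  6. ckcA  = {4, 1}
  7. kckcA = {4, 1, 0}
  8. ckckcA = {2, 6, 5, 3}
— saturated at 8

8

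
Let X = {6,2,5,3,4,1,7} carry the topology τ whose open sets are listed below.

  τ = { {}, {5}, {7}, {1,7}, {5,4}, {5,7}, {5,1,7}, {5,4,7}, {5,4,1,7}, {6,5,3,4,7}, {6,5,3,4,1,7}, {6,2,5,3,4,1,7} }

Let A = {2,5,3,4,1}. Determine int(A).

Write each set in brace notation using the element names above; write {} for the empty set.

{5,4}

opens ⊆ A: {}, {5}, {5,4}; union → int = {5,4}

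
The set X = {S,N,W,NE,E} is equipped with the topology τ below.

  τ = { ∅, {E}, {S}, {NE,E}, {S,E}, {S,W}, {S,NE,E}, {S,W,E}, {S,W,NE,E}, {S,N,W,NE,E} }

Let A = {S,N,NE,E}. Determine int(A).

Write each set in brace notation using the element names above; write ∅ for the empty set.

interior: largest open inside A is {S,NE,E} (from ∅, {S}, {E}, {S,E}, {NE,E}, {S,NE,E})

{S,NE,E}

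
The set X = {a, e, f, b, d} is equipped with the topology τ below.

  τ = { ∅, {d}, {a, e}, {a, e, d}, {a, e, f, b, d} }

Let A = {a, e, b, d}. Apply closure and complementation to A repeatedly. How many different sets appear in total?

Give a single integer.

X∖A={f}, int(X∖A)=∅, hence cl(A)={a, e, f, b, d}
Orbit (k=closure, c=complement):
  1. A     = {a, e, b, d}
  2. kA    = {a, e, f, b, d}
  3. cA    = {f}
  4. ckA   = ∅
  5. kcA   = {f, b}
  6. ckcA  = {a, e, d}
(closed under both — stop)

6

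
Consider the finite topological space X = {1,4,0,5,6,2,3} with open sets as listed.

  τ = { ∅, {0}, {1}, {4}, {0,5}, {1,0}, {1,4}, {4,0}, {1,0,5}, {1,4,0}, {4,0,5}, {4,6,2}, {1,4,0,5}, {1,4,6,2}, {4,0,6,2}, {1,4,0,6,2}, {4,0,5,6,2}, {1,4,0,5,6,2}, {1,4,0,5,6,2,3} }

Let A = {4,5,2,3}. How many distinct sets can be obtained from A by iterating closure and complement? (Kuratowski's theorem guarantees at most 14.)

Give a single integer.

complement {1,0,6}; its interior {1,0}; cl(A) = X∖{1,0} = {4,5,6,2,3}
With k = closure, c = complement:
  1. A     = {4,5,2,3}
  2. kA    = {4,5,6,2,3}
  3. cA    = {1,0,6}
  4. ckA   = {1,0}
  5. kcA   = {1,0,5,6,2,3}
  6. kckA  = {1,0,5,3}
  7. ckcA  = {4}
  8. ckckA = {4,6,2}
  9. kckcA = {4,6,2,3}
  10. ckckcA = {1,0,5}
k, c of each give nothing new

10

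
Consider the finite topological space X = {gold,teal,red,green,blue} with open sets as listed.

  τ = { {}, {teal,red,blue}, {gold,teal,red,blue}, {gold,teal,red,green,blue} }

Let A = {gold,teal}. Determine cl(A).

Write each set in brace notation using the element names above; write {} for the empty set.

{gold,teal,red,green,blue}

complement {red,green,blue}; its interior {}; cl(A) = X∖{} = {gold,teal,red,green,blue}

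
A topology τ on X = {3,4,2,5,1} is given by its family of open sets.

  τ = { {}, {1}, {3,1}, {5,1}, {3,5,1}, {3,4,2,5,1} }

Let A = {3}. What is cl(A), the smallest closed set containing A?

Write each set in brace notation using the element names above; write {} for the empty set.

closure: X∖int(X∖A) = X∖{5,1} = {3,4,2}

{3,4,2}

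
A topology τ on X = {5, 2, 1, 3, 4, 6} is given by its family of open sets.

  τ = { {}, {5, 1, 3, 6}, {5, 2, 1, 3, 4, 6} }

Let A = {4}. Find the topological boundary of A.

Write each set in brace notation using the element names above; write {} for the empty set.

{2, 4}

U open, U⊆A: {}. int(A) = ⋃ = {}
X∖A={5, 2, 1, 3, 6}, int(X∖A)={5, 1, 3, 6}, hence cl(A)={2, 4}
∂A: remove int from cl → {2, 4}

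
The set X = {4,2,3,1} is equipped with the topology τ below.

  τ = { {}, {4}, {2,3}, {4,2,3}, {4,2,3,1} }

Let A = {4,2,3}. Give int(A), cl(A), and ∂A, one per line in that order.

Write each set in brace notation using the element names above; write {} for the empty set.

interior: largest open inside A is {4,2,3} (from {}, {4}, {2,3}, {4,2,3})
cl via duality: int({1}) = {}, so X∖{} = {4,2,3,1}
cl∖int = {1}

int(A) = {4,2,3}
cl(A)  = {4,2,3,1}
∂A     = {1}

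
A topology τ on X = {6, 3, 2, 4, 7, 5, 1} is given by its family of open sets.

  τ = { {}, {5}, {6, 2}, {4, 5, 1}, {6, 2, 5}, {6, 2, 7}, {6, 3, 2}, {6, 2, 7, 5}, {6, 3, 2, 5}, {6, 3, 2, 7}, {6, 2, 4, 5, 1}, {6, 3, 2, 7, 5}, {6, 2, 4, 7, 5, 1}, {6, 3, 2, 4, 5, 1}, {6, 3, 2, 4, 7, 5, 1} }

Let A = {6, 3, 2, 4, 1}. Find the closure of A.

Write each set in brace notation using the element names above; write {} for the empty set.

closure: X∖int(X∖A) = X∖{5} = {6, 3, 2, 4, 7, 1}

{6, 3, 2, 4, 7, 1}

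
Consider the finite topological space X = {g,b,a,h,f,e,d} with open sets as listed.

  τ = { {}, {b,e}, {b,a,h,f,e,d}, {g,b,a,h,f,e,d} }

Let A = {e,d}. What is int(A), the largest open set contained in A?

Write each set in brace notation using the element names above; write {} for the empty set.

{}

interior: largest open inside A is {} (from {})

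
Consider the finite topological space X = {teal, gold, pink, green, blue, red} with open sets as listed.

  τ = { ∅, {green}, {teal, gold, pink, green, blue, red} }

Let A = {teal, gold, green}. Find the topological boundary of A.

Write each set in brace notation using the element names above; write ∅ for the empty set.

interior: largest open inside A is {green} (from ∅, {green})
cl via duality: int({pink, blue, red}) = ∅, so X∖∅ = {teal, gold, pink, green, blue, red}
cl∖int = {teal, gold, pink, blue, red}

{teal, gold, pink, blue, red}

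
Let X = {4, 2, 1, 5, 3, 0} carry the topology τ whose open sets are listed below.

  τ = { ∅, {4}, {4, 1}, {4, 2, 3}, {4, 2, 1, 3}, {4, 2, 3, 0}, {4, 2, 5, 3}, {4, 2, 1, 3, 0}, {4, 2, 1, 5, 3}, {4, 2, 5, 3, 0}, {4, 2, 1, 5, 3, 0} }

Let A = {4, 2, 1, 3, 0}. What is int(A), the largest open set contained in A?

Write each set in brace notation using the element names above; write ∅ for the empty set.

{4, 2, 1, 3, 0}

opens ⊆ A: ∅, {4}, {4, 1}, {4, 2, 3}, {4, 2, 3, 0}, {4, 2, 1, 3}, {4, 2, 1, 3, 0}; union → int = {4, 2, 1, 3, 0}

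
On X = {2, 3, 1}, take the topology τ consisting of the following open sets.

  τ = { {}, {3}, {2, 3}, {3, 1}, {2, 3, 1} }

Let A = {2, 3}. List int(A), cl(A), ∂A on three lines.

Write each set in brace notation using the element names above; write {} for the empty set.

open subsets of A: {}, {3}, {2, 3}; so int(A) = {2, 3}
closure: X∖int(X∖A) = X∖{} = {2, 3, 1}
∂A = {2, 3, 1} minus {2, 3} = {1}

int(A) = {2, 3}
cl(A)  = {2, 3, 1}
∂A     = {1}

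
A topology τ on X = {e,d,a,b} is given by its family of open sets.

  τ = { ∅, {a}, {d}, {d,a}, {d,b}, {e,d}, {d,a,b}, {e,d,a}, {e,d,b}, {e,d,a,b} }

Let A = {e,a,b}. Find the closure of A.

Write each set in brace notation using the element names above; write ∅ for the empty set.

{e,a,b}

cl via duality: int({d}) = {d}, so X∖{d} = {e,a,b}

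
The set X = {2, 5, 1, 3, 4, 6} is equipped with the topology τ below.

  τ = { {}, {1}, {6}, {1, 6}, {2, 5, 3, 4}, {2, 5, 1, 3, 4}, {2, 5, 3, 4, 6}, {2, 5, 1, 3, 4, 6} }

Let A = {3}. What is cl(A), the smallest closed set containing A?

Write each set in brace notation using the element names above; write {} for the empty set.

X∖A={2, 5, 1, 4, 6}, int(X∖A)={1, 6}, hence cl(A)={2, 5, 3, 4}

{2, 5, 3, 4}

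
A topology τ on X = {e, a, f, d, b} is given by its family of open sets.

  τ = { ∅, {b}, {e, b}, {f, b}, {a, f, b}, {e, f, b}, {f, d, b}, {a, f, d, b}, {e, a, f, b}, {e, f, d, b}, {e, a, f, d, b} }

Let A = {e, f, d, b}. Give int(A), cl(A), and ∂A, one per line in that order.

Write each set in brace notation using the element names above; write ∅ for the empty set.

int(A) = {e, f, d, b}
cl(A)  = {e, a, f, d, b}
∂A     = {a}

interior: largest open inside A is {e, f, d, b} (from ∅, {b}, {f, b}, {e, b}, {f, d, b}, {e, f, b}, {e, f, d, b})
cl via duality: int({a}) = ∅, so X∖∅ = {e, a, f, d, b}
cl∖int = {a}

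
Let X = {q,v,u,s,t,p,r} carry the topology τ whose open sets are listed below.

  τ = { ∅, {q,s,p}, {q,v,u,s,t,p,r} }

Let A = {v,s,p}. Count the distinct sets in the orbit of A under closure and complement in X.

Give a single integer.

4

X∖A={q,u,t,r}, int(X∖A)=∅, hence cl(A)={q,v,u,s,t,p,r}
Orbit (k=closure, c=complement):
  1. A     = {v,s,p}
  2. kA    = {q,v,u,s,t,p,r}
  3. cA    = {q,u,t,r}
  4. ckA   = ∅
(closed under both — stop)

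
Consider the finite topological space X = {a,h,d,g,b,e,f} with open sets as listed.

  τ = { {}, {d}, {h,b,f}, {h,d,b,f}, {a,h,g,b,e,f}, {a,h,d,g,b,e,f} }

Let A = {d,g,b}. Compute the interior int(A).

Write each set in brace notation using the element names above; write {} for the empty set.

open subsets of A: {}, {d}; so int(A) = {d}

{d}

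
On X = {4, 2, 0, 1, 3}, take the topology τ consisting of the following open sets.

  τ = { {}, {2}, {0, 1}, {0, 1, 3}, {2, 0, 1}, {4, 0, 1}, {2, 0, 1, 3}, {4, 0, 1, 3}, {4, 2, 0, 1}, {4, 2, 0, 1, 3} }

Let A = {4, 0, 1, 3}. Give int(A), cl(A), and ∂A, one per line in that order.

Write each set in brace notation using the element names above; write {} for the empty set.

open subsets of A: {}, {0, 1}, {0, 1, 3}, {4, 0, 1}, {4, 0, 1, 3}; so int(A) = {4, 0, 1, 3}
closure: X∖int(X∖A) = X∖{2} = {4, 0, 1, 3}
∂A = {4, 0, 1, 3} minus {4, 0, 1, 3} = {}

int(A) = {4, 0, 1, 3}
cl(A)  = {4, 0, 1, 3}
∂A     = {}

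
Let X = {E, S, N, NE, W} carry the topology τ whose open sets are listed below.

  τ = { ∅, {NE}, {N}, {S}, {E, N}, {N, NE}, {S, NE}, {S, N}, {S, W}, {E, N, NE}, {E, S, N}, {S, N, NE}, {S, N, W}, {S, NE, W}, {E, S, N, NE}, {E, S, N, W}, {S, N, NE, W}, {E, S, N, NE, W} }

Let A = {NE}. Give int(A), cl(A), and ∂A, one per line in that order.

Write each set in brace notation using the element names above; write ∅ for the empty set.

U open, U⊆A: ∅, {NE}. int(A) = ⋃ = {NE}
X∖A={E, S, N, W}, int(X∖A)={E, S, N, W}, hence cl(A)={NE}
∂A: remove int from cl → ∅

int(A) = {NE}
cl(A)  = {NE}
∂A     = ∅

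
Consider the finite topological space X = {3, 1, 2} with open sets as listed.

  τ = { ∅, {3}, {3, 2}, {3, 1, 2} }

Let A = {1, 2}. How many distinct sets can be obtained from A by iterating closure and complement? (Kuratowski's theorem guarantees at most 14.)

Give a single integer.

cl via duality: int({3}) = {3}, so X∖{3} = {1, 2}
Write k for closure, c for complement:
  1. A     = {1, 2}
  2. cA    = {3}
  3. kcA   = {3, 1, 2}
  4. ckcA  = ∅
applying k or c yields no new set

4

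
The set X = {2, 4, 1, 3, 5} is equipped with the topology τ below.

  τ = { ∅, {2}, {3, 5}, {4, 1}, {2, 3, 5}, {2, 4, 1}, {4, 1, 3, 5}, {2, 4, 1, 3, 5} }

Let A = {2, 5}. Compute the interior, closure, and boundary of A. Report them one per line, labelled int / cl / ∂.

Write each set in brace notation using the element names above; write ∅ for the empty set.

open subsets of A: ∅, {2}; so int(A) = {2}
closure: X∖int(X∖A) = X∖{4, 1} = {2, 3, 5}
∂A = {2, 3, 5} minus {2} = {3, 5}

int(A) = {2}
cl(A)  = {2, 3, 5}
∂A     = {3, 5}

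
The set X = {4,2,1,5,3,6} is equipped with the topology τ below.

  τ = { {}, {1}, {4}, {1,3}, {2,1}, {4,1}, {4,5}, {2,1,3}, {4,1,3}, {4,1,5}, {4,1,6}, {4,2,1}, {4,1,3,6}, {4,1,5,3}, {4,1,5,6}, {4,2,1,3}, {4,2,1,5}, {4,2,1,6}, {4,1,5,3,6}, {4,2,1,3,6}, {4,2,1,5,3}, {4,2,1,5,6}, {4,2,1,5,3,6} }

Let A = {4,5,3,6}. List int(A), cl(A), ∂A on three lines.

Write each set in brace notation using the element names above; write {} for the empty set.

interior: largest open inside A is {4,5} (from {}, {4}, {4,5})
cl via duality: int({2,1}) = {2,1}, so X∖{2,1} = {4,5,3,6}
cl∖int = {3,6}

int(A) = {4,5}
cl(A)  = {4,5,3,6}
∂A     = {3,6}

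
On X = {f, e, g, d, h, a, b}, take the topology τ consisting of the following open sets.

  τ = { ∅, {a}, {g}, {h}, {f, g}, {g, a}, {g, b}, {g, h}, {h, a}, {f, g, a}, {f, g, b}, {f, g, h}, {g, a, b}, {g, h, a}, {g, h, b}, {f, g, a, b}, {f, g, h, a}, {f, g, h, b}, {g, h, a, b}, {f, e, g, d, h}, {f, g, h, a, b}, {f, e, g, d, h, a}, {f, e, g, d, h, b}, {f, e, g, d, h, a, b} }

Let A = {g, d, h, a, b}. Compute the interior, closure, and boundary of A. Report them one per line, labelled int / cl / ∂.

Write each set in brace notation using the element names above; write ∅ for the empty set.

int(A) = {g, h, a, b}
cl(A)  = {f, e, g, d, h, a, b}
∂A     = {f, e, d}

open subsets of A: ∅, {h}, {a}, {g}, {g, h}, {h, a}, {g, b}, {g, a}, {g, h, a}, {g, h, b}, {g, a, b}, {g, h, a, b}; so int(A) = {g, h, a, b}
closure: X∖int(X∖A) = X∖∅ = {f, e, g, d, h, a, b}
∂A = {f, e, g, d, h, a, b} minus {g, h, a, b} = {f, e, d}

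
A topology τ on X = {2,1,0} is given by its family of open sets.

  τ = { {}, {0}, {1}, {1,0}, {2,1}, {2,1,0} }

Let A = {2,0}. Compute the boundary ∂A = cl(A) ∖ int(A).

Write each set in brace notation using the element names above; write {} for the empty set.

{2}

U open, U⊆A: {}, {0}. int(A) = ⋃ = {0}
X∖A={1}, int(X∖A)={1}, hence cl(A)={2,0}
∂A: remove int from cl → {2}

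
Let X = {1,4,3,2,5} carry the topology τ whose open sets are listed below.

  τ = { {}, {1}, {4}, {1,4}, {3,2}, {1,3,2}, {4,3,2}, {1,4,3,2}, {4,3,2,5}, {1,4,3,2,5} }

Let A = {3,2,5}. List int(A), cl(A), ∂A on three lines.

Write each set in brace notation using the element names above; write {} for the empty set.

open subsets of A: {}, {3,2}; so int(A) = {3,2}
closure: X∖int(X∖A) = X∖{1,4} = {3,2,5}
∂A = {3,2,5} minus {3,2} = {5}

int(A) = {3,2}
cl(A)  = {3,2,5}
∂A     = {5}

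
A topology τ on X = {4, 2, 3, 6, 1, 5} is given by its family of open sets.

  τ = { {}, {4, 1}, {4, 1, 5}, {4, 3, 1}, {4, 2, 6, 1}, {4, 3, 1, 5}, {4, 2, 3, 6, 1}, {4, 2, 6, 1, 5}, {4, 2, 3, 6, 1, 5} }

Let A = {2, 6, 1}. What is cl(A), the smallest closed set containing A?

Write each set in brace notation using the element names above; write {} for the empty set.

{4, 2, 3, 6, 1, 5}

complement {4, 3, 5}; its interior {}; cl(A) = X∖{} = {4, 2, 3, 6, 1, 5}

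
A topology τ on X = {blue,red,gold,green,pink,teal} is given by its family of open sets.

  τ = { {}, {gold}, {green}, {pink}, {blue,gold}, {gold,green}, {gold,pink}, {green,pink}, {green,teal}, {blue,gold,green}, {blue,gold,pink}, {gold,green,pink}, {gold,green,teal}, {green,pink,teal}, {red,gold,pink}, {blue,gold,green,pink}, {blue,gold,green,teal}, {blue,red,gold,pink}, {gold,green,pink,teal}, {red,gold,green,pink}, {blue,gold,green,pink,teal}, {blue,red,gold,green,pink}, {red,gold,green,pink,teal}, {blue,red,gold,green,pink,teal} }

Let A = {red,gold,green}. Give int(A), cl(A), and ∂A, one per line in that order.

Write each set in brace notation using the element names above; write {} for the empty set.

interior: largest open inside A is {gold,green} (from {}, {gold}, {green}, {gold,green})
cl via duality: int({blue,pink,teal}) = {pink}, so X∖{pink} = {blue,red,gold,green,teal}
cl∖int = {blue,red,teal}

int(A) = {gold,green}
cl(A)  = {blue,red,gold,green,teal}
∂A     = {blue,red,teal}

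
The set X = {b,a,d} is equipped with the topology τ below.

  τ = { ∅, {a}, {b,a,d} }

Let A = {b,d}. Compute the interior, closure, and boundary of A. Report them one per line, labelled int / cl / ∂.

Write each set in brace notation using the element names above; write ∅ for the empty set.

U open, U⊆A: ∅. int(A) = ⋃ = ∅
X∖A={a}, int(X∖A)={a}, hence cl(A)={b,d}
∂A: remove int from cl → {b,d}

int(A) = ∅
cl(A)  = {b,d}
∂A     = {b,d}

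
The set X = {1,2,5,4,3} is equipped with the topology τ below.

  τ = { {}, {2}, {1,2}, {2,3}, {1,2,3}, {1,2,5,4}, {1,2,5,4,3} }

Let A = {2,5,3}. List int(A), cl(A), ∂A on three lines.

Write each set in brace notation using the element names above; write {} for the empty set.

int(A) = {2,3}
cl(A)  = {1,2,5,4,3}
∂A     = {1,5,4}

opens ⊆ A: {}, {2}, {2,3}; union → int = {2,3}
complement {1,4}; its interior {}; cl(A) = X∖{} = {1,2,5,4,3}
boundary = {1,2,5,4,3} ∖ {2,3} = {1,5,4}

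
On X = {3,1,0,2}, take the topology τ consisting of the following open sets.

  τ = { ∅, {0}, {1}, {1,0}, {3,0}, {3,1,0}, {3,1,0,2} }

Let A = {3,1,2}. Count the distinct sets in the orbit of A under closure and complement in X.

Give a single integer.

6

X∖A={0}, int(X∖A)={0}, hence cl(A)={3,1,2}
Orbit (k=closure, c=complement):
  1. A     = {3,1,2}
  2. cA    = {0}
  3. kcA   = {3,0,2}
  4. ckcA  = {1}
  5. kckcA = {1,2}
  6. ckckcA = {3,0}
(closed under both — stop)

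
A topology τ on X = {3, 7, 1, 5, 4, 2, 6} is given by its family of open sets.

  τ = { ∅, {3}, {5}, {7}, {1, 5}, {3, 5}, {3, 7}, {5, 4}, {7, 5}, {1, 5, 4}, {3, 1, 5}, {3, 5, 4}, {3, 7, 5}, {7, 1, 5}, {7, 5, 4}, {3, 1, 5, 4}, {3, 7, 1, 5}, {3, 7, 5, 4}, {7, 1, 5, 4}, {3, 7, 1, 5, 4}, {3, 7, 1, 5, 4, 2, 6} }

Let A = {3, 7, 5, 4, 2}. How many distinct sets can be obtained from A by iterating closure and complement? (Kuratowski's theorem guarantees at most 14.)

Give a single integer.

6

cl via duality: int({1, 6}) = ∅, so X∖∅ = {3, 7, 1, 5, 4, 2, 6}
Write k for closure, c for complement:
  1. A     = {3, 7, 5, 4, 2}
  2. kA    = {3, 7, 1, 5, 4, 2, 6}
  3. cA    = {1, 6}
  4. ckA   = ∅
  5. kcA   = {1, 2, 6}
  6. ckcA  = {3, 7, 5, 4}
applying k or c yields no new set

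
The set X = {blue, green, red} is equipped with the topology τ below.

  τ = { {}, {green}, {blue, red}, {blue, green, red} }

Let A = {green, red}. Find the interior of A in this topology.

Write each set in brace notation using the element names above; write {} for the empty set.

{green}

open subsets of A: {}, {green}; so int(A) = {green}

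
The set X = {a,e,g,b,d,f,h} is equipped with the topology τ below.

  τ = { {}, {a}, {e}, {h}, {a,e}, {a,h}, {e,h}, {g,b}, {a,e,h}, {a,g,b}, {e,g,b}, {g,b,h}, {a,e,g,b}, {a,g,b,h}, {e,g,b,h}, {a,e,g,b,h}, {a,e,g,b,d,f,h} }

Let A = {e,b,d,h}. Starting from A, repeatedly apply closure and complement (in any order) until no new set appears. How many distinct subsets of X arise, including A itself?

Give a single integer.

complement {a,g,f}; its interior {a}; cl(A) = X∖{a} = {e,g,b,d,f,h}
With k = closure, c = complement:
  1. A     = {e,b,d,h}
  2. kA    = {e,g,b,d,f,h}
  3. cA    = {a,g,f}
  4. ckA   = {a}
  5. kcA   = {a,g,b,d,f}
  6. kckA  = {a,d,f}
  7. ckcA  = {e,h}
  8. ckckA = {e,g,b,h}
  9. kckcA = {e,d,f,h}
  10. ckckcA = {a,g,b}
k, c of each give nothing new

10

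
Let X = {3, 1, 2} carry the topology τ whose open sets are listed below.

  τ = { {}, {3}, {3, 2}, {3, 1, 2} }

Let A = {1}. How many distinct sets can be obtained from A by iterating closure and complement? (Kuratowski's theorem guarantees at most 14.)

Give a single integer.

4

complement {3, 2}; its interior {3, 2}; cl(A) = X∖{3, 2} = {1}
With k = closure, c = complement:
  1. A     = {1}
  2. cA    = {3, 2}
  3. kcA   = {3, 1, 2}
  4. ckcA  = {}
k, c of each give nothing new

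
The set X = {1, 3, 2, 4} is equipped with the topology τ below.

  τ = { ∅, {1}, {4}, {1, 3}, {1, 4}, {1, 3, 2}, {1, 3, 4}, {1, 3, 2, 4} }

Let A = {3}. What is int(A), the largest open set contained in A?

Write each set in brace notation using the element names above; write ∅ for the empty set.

open subsets of A: ∅; so int(A) = ∅

∅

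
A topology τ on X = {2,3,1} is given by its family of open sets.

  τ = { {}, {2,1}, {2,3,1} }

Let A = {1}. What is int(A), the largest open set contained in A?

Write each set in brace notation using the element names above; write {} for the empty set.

interior: largest open inside A is {} (from {})

{}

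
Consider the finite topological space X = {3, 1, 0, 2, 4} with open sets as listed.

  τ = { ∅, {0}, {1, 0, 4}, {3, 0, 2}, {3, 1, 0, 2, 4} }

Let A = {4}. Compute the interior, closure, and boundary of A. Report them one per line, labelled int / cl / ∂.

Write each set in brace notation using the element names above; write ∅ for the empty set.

open subsets of A: ∅; so int(A) = ∅
closure: X∖int(X∖A) = X∖{3, 0, 2} = {1, 4}
∂A = {1, 4} minus ∅ = {1, 4}

int(A) = ∅
cl(A)  = {1, 4}
∂A     = {1, 4}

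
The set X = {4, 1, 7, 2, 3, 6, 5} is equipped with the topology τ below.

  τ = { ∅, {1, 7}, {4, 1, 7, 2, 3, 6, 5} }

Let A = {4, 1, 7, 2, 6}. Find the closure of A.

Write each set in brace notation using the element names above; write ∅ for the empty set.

closure: X∖int(X∖A) = X∖∅ = {4, 1, 7, 2, 3, 6, 5}

{4, 1, 7, 2, 3, 6, 5}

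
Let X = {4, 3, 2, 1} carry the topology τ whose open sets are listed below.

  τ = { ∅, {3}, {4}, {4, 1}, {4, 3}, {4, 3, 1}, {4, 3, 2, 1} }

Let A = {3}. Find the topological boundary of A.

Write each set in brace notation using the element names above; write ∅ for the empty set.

{2}

U open, U⊆A: ∅, {3}. int(A) = ⋃ = {3}
X∖A={4, 2, 1}, int(X∖A)={4, 1}, hence cl(A)={3, 2}
∂A: remove int from cl → {2}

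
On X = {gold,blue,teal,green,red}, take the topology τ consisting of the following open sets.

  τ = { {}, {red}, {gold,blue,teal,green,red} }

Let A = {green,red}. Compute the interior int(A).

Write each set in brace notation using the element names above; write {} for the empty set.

U open, U⊆A: {}, {red}. int(A) = ⋃ = {red}

{red}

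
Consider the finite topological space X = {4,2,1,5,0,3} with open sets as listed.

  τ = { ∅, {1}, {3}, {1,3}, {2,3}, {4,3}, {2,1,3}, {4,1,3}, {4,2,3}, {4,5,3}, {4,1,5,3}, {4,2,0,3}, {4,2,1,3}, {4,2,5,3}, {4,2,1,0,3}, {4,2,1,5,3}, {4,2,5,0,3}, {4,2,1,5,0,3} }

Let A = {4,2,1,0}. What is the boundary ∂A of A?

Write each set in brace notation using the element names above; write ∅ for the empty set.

opens ⊆ A: ∅, {1}; union → int = {1}
complement {5,3}; its interior {3}; cl(A) = X∖{3} = {4,2,1,5,0}
boundary = {4,2,1,5,0} ∖ {1} = {4,2,5,0}

{4,2,5,0}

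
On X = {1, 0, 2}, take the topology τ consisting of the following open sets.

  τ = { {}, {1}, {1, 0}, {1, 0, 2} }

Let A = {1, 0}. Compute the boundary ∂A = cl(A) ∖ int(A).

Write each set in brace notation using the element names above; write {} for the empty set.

U open, U⊆A: {}, {1}, {1, 0}. int(A) = ⋃ = {1, 0}
X∖A={2}, int(X∖A)={}, hence cl(A)={1, 0, 2}
∂A: remove int from cl → {2}

{2}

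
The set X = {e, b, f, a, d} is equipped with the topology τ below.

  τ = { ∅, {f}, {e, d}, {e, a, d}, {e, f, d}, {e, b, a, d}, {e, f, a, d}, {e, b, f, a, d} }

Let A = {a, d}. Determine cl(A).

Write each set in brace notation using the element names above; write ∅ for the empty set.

complement {e, b, f}; its interior {f}; cl(A) = X∖{f} = {e, b, a, d}

{e, b, a, d}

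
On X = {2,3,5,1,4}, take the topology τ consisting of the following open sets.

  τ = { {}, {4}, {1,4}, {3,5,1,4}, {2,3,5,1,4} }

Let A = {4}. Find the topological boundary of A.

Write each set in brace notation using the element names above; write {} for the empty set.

open subsets of A: {}, {4}; so int(A) = {4}
closure: X∖int(X∖A) = X∖{} = {2,3,5,1,4}
∂A = {2,3,5,1,4} minus {4} = {2,3,5,1}

{2,3,5,1}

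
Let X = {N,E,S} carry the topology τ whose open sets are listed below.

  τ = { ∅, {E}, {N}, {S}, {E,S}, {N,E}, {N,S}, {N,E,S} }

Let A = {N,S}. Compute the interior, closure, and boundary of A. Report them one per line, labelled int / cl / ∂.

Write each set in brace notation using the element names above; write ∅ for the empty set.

opens ⊆ A: ∅, {S}, {N}, {N,S}; union → int = {N,S}
complement {E}; its interior {E}; cl(A) = X∖{E} = {N,S}
boundary = {N,S} ∖ {N,S} = ∅

int(A) = {N,S}
cl(A)  = {N,S}
∂A     = ∅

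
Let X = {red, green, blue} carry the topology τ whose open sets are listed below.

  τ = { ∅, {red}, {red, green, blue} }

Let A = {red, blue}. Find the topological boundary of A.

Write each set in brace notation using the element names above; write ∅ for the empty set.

U open, U⊆A: ∅, {red}. int(A) = ⋃ = {red}
X∖A={green}, int(X∖A)=∅, hence cl(A)={red, green, blue}
∂A: remove int from cl → {green, blue}

{green, blue}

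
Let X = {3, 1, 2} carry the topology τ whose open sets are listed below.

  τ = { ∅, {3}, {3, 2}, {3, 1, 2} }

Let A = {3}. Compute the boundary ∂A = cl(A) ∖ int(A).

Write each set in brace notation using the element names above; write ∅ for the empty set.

{1, 2}

interior: largest open inside A is {3} (from ∅, {3})
cl via duality: int({1, 2}) = ∅, so X∖∅ = {3, 1, 2}
cl∖int = {1, 2}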